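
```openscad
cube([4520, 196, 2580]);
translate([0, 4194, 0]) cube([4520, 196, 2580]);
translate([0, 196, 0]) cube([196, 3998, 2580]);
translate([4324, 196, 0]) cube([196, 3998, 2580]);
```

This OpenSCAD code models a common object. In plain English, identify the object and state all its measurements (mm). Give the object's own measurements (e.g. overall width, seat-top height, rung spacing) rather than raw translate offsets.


The wall frame of a small rectangular building: four walls, each 2580 mm tall and 196 mm thick, enclosing a footprint 4520 mm (x) by 4390 mm (y) outside-to-outside, with no floor or roof. The front and back walls (the −y and +y sides) span the full width; the two side walls fit between them.


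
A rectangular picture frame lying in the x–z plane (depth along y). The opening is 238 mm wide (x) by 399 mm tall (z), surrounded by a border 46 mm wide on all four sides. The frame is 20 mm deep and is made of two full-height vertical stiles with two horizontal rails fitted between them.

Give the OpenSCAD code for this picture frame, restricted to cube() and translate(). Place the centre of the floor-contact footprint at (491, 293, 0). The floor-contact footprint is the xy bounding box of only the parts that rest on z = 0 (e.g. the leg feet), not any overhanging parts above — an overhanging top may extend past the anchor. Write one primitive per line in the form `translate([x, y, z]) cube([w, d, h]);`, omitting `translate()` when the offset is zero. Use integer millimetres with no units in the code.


translate([326, 283, 0]) cube([46, 20, 491]);
translate([610, 283, 0]) cube([46, 20, 491]);
translate([372, 283, 0]) cube([238, 20, 46]);
translate([372, 283, 445]) cube([238, 20, 46]);


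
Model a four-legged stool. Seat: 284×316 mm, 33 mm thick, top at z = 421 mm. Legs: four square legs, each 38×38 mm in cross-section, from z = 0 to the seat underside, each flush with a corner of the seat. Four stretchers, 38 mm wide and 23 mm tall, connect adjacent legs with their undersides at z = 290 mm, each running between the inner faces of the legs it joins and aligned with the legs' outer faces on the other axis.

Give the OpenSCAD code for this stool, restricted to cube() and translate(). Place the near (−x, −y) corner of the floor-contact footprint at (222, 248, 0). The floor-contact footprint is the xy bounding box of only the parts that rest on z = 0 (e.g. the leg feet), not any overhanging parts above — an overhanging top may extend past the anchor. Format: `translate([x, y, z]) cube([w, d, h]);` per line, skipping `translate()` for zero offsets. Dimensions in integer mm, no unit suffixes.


translate([222, 248, 388]) cube([284, 316, 33]);
translate([222, 248, 0]) cube([38, 38, 388]);
translate([468, 248, 0]) cube([38, 38, 388]);
translate([222, 526, 0]) cube([38, 38, 388]);
translate([468, 526, 0]) cube([38, 38, 388]);
translate([260, 248, 290]) cube([208, 38, 23]);
translate([260, 526, 290]) cube([208, 38, 23]);
translate([222, 286, 290]) cube([38, 240, 23]);
translate([468, 286, 290]) cube([38, 240, 23]);


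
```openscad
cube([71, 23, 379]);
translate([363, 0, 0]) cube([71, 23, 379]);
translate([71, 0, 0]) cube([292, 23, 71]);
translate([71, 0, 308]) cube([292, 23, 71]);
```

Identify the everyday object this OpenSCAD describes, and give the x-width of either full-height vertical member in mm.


A picture frame. The border width is 71 mm.

Four thin pieces enclosing a rectangular opening — a picture frame. The two full-height stiles are 379 mm tall; the top rail sits at z = 308 and is 71 mm tall, so the border above the opening is 379 − 308 = 71 mm, matching the stile x-width.


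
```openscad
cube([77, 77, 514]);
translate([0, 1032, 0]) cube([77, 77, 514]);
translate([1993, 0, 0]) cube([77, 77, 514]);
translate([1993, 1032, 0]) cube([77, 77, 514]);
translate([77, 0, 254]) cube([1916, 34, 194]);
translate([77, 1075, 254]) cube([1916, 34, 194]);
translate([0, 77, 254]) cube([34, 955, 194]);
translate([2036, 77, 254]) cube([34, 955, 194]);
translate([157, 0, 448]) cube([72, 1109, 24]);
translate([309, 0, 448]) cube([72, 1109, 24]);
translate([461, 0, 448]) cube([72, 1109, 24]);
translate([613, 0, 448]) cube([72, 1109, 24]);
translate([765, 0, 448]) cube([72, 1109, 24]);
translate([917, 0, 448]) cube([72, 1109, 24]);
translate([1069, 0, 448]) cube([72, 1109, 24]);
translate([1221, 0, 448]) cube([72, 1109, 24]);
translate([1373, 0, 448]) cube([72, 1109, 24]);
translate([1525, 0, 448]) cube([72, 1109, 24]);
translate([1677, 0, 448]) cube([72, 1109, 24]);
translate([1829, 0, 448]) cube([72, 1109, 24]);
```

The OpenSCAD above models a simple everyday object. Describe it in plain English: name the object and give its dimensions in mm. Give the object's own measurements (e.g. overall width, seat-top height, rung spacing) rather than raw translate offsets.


A bed frame 2070 mm long (x) by 1109 mm wide (y). Four 77×77 mm corner posts, 514 mm tall, at the corners of the footprint. Four rails of 34 mm thickness and 194 mm height run between adjacent posts with their undersides at z = 254 mm, their outer faces flush with the outside of the frame (the two x-running rails run between the posts' inner faces; the two y-running rails run between the posts' inner faces). 12 slats, each 72 mm wide (x) and 24 mm thick, lie across the top of the two x-running rails, running the full 1109 mm width of the frame in y; along x they sit between the end posts with a 80 mm gap after the −x posts and between neighbouring slats, leaving 92 mm before the +x posts.


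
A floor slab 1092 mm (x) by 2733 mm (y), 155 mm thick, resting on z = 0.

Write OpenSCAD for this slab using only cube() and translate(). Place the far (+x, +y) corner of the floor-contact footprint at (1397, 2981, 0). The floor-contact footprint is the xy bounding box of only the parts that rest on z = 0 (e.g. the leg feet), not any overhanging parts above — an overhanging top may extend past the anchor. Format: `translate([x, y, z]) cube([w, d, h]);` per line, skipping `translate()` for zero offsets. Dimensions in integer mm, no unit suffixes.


translate([305, 248, 0]) cube([1092, 2733, 155]);


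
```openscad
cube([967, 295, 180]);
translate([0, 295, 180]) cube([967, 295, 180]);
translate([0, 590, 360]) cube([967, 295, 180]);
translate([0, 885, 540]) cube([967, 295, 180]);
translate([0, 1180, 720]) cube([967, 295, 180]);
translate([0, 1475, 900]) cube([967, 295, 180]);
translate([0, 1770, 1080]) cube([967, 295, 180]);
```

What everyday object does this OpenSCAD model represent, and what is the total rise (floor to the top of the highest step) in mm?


A staircase. The total rise is 1260 mm.

7 identical blocks, each offset up and back from the previous — a staircase. Each step is 180 mm tall and there are 7 of them, so the total rise is 7 × 180 = 1260 mm.


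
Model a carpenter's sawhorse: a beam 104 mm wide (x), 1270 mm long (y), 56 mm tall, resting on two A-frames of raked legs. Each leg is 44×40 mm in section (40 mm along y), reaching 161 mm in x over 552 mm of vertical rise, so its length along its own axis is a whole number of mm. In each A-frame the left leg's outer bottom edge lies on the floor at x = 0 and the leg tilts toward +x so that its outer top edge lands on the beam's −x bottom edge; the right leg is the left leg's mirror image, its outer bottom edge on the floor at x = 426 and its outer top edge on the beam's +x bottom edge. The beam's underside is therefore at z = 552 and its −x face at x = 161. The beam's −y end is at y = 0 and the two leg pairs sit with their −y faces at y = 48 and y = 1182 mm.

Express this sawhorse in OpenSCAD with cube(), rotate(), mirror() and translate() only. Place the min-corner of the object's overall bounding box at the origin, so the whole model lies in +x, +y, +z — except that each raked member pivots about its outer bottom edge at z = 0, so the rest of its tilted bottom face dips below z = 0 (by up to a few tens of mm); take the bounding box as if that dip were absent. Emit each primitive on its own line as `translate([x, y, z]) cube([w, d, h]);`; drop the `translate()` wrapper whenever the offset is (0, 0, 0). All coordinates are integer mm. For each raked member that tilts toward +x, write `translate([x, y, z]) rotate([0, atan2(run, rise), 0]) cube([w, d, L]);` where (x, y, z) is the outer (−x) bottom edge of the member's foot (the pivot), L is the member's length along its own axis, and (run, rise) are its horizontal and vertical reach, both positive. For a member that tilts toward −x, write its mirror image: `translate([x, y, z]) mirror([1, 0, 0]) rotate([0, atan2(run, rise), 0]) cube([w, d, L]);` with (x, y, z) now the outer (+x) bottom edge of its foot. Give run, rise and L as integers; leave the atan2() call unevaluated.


translate([161, 0, 552]) cube([104, 1270, 56]);
translate([0, 48, 0]) rotate([0, atan2(161, 552), 0]) cube([44, 40, 575]);
translate([426, 48, 0]) mirror([1, 0, 0]) rotate([0, atan2(161, 552), 0]) cube([44, 40, 575]);
translate([0, 1182, 0]) rotate([0, atan2(161, 552), 0]) cube([44, 40, 575]);
translate([426, 1182, 0]) mirror([1, 0, 0]) rotate([0, atan2(161, 552), 0]) cube([44, 40, 575]);


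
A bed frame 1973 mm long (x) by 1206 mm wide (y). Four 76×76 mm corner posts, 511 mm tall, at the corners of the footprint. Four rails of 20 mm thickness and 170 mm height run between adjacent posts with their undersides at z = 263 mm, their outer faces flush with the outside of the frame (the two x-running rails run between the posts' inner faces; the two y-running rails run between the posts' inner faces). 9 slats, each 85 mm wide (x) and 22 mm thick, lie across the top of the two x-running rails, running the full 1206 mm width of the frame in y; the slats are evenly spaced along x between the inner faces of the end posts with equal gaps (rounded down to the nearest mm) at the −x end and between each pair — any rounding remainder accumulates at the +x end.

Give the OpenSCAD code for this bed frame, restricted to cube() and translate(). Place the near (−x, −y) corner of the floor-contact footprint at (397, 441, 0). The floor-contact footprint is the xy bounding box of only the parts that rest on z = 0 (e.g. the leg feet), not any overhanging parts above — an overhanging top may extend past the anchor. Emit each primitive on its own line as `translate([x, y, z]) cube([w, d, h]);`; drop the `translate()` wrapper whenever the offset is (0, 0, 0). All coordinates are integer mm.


// slat z = rail_z + rail_h = 263 + 170 = 433
// slat gap = ⌊(1821 − 9·85) / 10⌋ = 105
translate([397, 441, 0]) cube([76, 76, 511]);
translate([397, 1571, 0]) cube([76, 76, 511]);
translate([2294, 441, 0]) cube([76, 76, 511]);
translate([2294, 1571, 0]) cube([76, 76, 511]);
translate([473, 441, 263]) cube([1821, 20, 170]);
translate([473, 1627, 263]) cube([1821, 20, 170]);
translate([397, 517, 263]) cube([20, 1054, 170]);
translate([2350, 517, 263]) cube([20, 1054, 170]);
translate([578, 441, 433]) cube([85, 1206, 22]);
translate([768, 441, 433]) cube([85, 1206, 22]);
translate([958, 441, 433]) cube([85, 1206, 22]);
translate([1148, 441, 433]) cube([85, 1206, 22]);
translate([1338, 441, 433]) cube([85, 1206, 22]);
translate([1528, 441, 433]) cube([85, 1206, 22]);
translate([1718, 441, 433]) cube([85, 1206, 22]);
translate([1908, 441, 433]) cube([85, 1206, 22]);
translate([2098, 441, 433]) cube([85, 1206, 22]);


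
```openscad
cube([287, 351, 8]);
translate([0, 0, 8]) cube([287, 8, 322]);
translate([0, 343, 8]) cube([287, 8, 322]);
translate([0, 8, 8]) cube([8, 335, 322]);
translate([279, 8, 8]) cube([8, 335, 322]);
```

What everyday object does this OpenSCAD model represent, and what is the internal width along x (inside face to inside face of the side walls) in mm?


An open box. The internal width is 271 mm.

A 287×351 base slab with four walls standing on it — an open box. The base is 287 mm wide and the walls are 8 mm thick, so the internal width is 287 − 2 × 8 = 271 mm.


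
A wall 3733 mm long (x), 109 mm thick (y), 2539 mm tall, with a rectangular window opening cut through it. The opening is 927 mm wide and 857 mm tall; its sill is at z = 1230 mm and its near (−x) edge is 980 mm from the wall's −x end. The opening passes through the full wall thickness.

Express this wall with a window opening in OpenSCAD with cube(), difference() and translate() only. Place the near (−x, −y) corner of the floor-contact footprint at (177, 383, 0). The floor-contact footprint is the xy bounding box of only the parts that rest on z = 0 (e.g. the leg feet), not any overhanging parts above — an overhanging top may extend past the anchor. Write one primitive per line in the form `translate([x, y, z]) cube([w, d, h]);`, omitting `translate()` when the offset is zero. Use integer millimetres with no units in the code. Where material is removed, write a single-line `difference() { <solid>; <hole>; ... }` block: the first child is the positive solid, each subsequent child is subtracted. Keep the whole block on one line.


difference() { translate([177, 383, 0]) cube([3733, 109, 2539]); translate([1157, 383, 1230]) cube([927, 109, 857]); }


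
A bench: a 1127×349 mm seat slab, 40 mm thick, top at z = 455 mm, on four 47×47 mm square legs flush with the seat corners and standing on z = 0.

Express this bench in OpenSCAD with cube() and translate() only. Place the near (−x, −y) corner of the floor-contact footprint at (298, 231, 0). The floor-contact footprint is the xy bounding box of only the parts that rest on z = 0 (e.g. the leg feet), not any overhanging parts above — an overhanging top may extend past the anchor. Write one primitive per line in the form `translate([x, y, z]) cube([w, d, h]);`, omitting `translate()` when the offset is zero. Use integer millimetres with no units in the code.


translate([298, 231, 415]) cube([1127, 349, 40]);
translate([298, 231, 0]) cube([47, 47, 415]);
translate([298, 533, 0]) cube([47, 47, 415]);
translate([1378, 231, 0]) cube([47, 47, 415]);
translate([1378, 533, 0]) cube([47, 47, 415]);


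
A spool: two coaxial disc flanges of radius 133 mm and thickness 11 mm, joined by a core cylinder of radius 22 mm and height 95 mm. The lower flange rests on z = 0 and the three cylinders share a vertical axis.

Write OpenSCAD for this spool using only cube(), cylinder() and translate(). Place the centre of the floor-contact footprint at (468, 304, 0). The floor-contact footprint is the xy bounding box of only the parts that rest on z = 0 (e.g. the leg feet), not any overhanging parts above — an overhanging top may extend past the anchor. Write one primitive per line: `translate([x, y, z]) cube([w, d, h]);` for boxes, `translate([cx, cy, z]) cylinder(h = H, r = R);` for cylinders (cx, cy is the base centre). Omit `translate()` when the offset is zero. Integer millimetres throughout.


translate([468, 304, 0]) cylinder(h = 11, r = 133);
translate([468, 304, 11]) cylinder(h = 95, r = 22);
translate([468, 304, 106]) cylinder(h = 11, r = 133);


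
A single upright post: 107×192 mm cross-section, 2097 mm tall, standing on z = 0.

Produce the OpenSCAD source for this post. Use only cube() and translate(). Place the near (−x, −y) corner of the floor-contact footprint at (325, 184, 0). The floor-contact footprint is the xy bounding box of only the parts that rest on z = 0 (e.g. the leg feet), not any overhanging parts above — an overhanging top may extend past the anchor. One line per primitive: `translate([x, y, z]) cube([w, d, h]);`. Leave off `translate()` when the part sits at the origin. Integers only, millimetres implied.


translate([325, 184, 0]) cube([107, 192, 2097]);


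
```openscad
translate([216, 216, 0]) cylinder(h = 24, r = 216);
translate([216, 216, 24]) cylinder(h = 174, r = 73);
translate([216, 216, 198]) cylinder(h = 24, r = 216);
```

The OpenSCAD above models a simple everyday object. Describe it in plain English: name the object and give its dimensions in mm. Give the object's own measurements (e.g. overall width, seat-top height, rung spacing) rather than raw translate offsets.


A spool: two coaxial disc flanges of radius 216 mm and thickness 24 mm, joined by a core cylinder of radius 73 mm and height 174 mm. The lower flange rests on z = 0 and the three cylinders share a vertical axis.


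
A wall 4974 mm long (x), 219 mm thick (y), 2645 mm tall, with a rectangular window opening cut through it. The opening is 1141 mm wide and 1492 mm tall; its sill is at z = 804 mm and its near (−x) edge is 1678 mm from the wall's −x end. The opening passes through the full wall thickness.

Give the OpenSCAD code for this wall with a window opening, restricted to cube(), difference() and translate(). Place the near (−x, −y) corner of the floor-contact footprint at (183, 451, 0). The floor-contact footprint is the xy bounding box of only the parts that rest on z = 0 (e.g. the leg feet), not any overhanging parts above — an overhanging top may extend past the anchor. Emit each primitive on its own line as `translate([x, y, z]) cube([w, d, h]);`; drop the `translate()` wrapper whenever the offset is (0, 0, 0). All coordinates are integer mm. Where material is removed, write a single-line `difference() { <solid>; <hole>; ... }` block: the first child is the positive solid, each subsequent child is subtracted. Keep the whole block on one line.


difference() { translate([183, 451, 0]) cube([4974, 219, 2645]); translate([1861, 451, 804]) cube([1141, 219, 1492]); }


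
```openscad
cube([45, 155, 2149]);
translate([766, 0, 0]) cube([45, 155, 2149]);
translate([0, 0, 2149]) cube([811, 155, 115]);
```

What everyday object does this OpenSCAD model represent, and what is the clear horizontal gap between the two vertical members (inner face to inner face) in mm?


A door frame. The clear opening width is 721 mm.

Two 2149 mm tall posts with a header on top — a door frame. The left jamb is 45 mm wide at x = 0; the right jamb starts at x = 766. The clear opening is 766 − 45 = 721 mm.


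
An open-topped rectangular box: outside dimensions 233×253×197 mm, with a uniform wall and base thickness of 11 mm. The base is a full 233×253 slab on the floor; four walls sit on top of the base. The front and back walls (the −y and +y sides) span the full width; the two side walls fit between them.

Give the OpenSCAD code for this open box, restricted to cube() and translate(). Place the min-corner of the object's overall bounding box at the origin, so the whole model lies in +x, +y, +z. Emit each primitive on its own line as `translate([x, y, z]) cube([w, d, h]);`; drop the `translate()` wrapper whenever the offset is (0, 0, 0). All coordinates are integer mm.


cube([233, 253, 11]);
translate([0, 0, 11]) cube([233, 11, 186]);
translate([0, 242, 11]) cube([233, 11, 186]);
translate([0, 11, 11]) cube([11, 231, 186]);
translate([222, 11, 11]) cube([11, 231, 186]);


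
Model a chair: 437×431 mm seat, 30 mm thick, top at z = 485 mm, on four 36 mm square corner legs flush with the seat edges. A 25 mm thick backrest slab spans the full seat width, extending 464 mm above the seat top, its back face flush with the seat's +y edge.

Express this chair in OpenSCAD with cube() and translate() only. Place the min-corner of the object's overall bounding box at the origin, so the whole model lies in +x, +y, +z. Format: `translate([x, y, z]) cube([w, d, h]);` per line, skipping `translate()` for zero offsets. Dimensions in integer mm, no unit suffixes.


// leg_h = 485 - 30 = 455
translate([0, 0, 455]) cube([437, 431, 30]);
cube([36, 36, 455]);
translate([401, 0, 0]) cube([36, 36, 455]);
translate([0, 395, 0]) cube([36, 36, 455]);
translate([401, 395, 0]) cube([36, 36, 455]);
translate([0, 406, 485]) cube([437, 25, 464]);


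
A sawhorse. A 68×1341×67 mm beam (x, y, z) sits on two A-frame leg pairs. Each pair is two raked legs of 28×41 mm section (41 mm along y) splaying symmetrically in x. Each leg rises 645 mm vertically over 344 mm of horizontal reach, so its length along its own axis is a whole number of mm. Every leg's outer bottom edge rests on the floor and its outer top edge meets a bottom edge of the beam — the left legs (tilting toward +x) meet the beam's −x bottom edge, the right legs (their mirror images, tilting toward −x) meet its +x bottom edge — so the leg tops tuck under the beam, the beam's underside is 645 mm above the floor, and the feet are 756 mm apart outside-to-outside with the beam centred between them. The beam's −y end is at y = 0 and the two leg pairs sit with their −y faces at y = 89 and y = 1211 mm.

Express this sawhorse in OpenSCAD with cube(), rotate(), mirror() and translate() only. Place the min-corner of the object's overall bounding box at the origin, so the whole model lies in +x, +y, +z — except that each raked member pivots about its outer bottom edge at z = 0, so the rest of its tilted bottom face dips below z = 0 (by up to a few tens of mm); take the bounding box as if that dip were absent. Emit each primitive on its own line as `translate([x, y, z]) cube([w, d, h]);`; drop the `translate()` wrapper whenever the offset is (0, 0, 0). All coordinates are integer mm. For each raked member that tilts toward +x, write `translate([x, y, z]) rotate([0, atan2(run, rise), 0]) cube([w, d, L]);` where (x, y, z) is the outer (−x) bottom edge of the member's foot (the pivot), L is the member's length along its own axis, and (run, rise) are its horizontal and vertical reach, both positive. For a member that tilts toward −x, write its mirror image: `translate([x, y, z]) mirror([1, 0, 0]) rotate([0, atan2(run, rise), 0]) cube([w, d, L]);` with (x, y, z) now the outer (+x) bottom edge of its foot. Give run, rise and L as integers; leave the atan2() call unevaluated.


translate([344, 0, 645]) cube([68, 1341, 67]);
translate([0, 89, 0]) rotate([0, atan2(344, 645), 0]) cube([28, 41, 731]);
translate([756, 89, 0]) mirror([1, 0, 0]) rotate([0, atan2(344, 645), 0]) cube([28, 41, 731]);
translate([0, 1211, 0]) rotate([0, atan2(344, 645), 0]) cube([28, 41, 731]);
translate([756, 1211, 0]) mirror([1, 0, 0]) rotate([0, atan2(344, 645), 0]) cube([28, 41, 731]);


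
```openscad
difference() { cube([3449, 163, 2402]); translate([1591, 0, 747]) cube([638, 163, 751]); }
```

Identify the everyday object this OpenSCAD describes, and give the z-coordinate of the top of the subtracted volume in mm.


A wall with a window opening. The window head height is 1498 mm.

A wall with a rectangular opening subtracted — a window. Sill at z = 747, opening 751 mm tall, so the head is at 747 + 751 = 1498 mm.


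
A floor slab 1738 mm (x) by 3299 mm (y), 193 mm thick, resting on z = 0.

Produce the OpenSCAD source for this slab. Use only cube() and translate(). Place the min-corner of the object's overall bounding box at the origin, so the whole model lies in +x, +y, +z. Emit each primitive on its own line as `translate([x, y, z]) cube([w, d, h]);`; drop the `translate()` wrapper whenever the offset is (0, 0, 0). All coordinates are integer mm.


cube([1738, 3299, 193]);


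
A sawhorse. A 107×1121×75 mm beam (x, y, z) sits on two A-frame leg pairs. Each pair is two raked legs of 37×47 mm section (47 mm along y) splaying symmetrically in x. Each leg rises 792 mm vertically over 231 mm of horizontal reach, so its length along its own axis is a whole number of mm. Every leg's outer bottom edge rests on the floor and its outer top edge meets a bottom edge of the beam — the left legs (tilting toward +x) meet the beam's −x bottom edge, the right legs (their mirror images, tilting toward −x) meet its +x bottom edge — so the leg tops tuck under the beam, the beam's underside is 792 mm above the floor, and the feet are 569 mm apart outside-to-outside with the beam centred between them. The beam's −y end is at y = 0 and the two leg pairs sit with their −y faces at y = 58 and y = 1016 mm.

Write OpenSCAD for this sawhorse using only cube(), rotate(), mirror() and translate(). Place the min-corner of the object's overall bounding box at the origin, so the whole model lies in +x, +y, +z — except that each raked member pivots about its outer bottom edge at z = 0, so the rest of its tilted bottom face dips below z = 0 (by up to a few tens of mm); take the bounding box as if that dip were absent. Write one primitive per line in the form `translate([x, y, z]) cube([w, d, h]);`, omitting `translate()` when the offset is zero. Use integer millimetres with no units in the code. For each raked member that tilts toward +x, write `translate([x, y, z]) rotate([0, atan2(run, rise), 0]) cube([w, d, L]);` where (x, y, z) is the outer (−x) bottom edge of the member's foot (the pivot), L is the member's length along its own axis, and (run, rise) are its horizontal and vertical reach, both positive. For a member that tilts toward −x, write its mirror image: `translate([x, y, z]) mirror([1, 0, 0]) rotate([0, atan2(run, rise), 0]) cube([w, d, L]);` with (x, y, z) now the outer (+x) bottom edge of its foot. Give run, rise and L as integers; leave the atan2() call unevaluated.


// leg length = √(231² + 792²) = 825
// right-leg outer foot x = 2·231 + 107 = 569
// beam min-corner = (231, 0, 792)
translate([231, 0, 792]) cube([107, 1121, 75]);
translate([0, 58, 0]) rotate([0, atan2(231, 792), 0]) cube([37, 47, 825]);
translate([569, 58, 0]) mirror([1, 0, 0]) rotate([0, atan2(231, 792), 0]) cube([37, 47, 825]);
translate([0, 1016, 0]) rotate([0, atan2(231, 792), 0]) cube([37, 47, 825]);
translate([569, 1016, 0]) mirror([1, 0, 0]) rotate([0, atan2(231, 792), 0]) cube([37, 47, 825]);


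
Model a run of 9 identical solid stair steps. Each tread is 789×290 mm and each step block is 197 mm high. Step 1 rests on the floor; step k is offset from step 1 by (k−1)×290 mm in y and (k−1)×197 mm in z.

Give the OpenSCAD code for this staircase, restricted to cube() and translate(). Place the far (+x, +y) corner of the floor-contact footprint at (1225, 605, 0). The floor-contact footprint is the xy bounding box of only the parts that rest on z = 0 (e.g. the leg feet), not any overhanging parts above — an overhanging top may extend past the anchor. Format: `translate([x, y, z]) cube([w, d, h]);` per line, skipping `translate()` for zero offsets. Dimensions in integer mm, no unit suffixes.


translate([436, 315, 0]) cube([789, 290, 197]);
translate([436, 605, 197]) cube([789, 290, 197]);
translate([436, 895, 394]) cube([789, 290, 197]);
translate([436, 1185, 591]) cube([789, 290, 197]);
translate([436, 1475, 788]) cube([789, 290, 197]);
translate([436, 1765, 985]) cube([789, 290, 197]);
translate([436, 2055, 1182]) cube([789, 290, 197]);
translate([436, 2345, 1379]) cube([789, 290, 197]);
translate([436, 2635, 1576]) cube([789, 290, 197]);


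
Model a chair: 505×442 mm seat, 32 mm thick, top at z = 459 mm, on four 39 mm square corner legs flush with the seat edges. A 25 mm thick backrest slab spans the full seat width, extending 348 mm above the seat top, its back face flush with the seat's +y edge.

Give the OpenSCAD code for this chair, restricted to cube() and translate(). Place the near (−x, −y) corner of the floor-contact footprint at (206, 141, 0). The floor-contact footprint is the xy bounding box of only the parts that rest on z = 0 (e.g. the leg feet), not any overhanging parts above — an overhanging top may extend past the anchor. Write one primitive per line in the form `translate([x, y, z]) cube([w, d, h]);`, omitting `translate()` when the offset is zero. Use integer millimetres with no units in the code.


translate([206, 141, 427]) cube([505, 442, 32]);
translate([206, 141, 0]) cube([39, 39, 427]);
translate([672, 141, 0]) cube([39, 39, 427]);
translate([206, 544, 0]) cube([39, 39, 427]);
translate([672, 544, 0]) cube([39, 39, 427]);
translate([206, 558, 459]) cube([505, 25, 348]);


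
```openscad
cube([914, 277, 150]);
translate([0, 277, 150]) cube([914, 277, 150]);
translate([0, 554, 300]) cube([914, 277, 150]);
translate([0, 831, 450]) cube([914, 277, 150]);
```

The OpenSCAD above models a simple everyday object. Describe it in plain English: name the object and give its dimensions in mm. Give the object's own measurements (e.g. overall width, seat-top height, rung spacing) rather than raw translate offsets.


A straight staircase of 4 solid steps. Each step is 914 mm wide (x), 277 mm deep (y, the going) and 150 mm tall (the rise). The first step rests on the floor; each subsequent step sits one going further in +y and one rise higher in +z, directly behind and above the previous step with no overlap.


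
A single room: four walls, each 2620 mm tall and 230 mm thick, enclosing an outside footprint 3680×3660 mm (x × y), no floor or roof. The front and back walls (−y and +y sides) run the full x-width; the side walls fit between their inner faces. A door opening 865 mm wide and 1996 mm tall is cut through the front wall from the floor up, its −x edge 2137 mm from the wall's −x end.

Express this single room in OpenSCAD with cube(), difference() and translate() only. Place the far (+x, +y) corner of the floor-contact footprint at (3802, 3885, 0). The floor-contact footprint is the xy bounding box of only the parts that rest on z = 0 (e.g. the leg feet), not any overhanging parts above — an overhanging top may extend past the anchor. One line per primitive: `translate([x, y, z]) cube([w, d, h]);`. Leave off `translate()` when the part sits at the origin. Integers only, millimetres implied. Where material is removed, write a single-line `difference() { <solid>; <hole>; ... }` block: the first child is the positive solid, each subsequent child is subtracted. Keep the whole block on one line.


difference() { translate([122, 225, 0]) cube([3680, 230, 2620]); translate([2259, 225, 0]) cube([865, 230, 1996]); }
translate([122, 3655, 0]) cube([3680, 230, 2620]);
translate([122, 455, 0]) cube([230, 3200, 2620]);
translate([3572, 455, 0]) cube([230, 3200, 2620]);


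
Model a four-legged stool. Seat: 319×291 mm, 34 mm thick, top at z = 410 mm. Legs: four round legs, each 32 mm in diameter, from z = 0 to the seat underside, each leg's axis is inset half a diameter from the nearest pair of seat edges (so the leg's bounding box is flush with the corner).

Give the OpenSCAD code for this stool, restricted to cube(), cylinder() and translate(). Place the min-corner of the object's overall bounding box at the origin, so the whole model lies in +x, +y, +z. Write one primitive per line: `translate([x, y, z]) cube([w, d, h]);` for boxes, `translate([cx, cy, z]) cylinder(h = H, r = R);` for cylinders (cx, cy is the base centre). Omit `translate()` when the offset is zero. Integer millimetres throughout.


translate([0, 0, 376]) cube([319, 291, 34]);
translate([16, 16, 0]) cylinder(h = 376, r = 16);
translate([303, 16, 0]) cylinder(h = 376, r = 16);
translate([16, 275, 0]) cylinder(h = 376, r = 16);
translate([303, 275, 0]) cylinder(h = 376, r = 16);


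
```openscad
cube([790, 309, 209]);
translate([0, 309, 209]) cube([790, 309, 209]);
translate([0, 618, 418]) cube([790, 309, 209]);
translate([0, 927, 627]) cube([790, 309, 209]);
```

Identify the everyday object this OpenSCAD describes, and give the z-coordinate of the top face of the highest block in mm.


A staircase. The total rise is 836 mm.

4 identical blocks, each offset up and back from the previous — a staircase. Each step is 209 mm tall and there are 4 of them, so the total rise is 4 × 209 = 836 mm.


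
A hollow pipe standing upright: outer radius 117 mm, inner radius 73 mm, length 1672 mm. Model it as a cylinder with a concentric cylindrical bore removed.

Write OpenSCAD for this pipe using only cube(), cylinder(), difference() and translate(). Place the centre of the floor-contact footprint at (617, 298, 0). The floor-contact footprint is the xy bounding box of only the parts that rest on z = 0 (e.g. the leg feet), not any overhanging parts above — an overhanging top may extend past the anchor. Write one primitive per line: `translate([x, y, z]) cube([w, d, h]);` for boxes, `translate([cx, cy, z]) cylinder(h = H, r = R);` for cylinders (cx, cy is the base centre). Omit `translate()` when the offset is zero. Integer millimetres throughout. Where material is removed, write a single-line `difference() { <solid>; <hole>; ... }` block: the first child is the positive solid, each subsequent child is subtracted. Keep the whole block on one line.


difference() { translate([617, 298, 0]) cylinder(h = 1672, r = 117); translate([617, 298, 0]) cylinder(h = 1672, r = 73); }


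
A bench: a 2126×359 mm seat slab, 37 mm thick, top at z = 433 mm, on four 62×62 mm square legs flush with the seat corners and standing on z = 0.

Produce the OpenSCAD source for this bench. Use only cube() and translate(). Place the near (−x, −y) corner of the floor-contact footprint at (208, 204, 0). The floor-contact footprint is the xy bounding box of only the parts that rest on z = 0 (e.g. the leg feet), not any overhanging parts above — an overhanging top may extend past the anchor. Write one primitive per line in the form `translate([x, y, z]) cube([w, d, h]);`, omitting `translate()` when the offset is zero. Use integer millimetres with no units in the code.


translate([208, 204, 396]) cube([2126, 359, 37]);
translate([208, 204, 0]) cube([62, 62, 396]);
translate([208, 501, 0]) cube([62, 62, 396]);
translate([2272, 204, 0]) cube([62, 62, 396]);
translate([2272, 501, 0]) cube([62, 62, 396]);


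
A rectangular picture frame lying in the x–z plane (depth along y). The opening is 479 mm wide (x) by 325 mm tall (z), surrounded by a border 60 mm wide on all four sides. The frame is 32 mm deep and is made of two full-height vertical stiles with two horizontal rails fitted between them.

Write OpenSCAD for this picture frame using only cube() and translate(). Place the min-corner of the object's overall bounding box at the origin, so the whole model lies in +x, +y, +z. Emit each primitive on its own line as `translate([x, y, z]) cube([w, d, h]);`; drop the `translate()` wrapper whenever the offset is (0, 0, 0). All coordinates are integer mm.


cube([60, 32, 445]);
translate([539, 0, 0]) cube([60, 32, 445]);
translate([60, 0, 0]) cube([479, 32, 60]);
translate([60, 0, 385]) cube([479, 32, 60]);


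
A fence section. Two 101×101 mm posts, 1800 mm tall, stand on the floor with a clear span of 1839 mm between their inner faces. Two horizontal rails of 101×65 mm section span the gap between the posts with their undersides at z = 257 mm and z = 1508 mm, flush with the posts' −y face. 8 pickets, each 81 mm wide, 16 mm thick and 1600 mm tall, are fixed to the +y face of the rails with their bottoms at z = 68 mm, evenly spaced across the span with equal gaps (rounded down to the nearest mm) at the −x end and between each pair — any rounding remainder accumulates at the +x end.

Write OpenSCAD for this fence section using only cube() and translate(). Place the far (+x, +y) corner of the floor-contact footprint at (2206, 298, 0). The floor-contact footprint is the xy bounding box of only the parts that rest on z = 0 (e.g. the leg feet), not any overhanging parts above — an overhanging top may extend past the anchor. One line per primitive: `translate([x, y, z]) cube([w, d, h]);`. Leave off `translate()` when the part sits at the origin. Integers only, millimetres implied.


translate([165, 197, 0]) cube([101, 101, 1800]);
translate([2105, 197, 0]) cube([101, 101, 1800]);
translate([266, 197, 257]) cube([1839, 101, 65]);
translate([266, 197, 1508]) cube([1839, 101, 65]);
translate([398, 298, 68]) cube([81, 16, 1600]);
translate([611, 298, 68]) cube([81, 16, 1600]);
translate([824, 298, 68]) cube([81, 16, 1600]);
translate([1037, 298, 68]) cube([81, 16, 1600]);
translate([1250, 298, 68]) cube([81, 16, 1600]);
translate([1463, 298, 68]) cube([81, 16, 1600]);
translate([1676, 298, 68]) cube([81, 16, 1600]);
translate([1889, 298, 68]) cube([81, 16, 1600]);


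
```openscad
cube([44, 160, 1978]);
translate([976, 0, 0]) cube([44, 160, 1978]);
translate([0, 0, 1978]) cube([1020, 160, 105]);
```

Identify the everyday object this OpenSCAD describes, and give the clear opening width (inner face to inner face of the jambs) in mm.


A door frame. The clear opening width is 932 mm.

Two 1978 mm tall posts with a header on top — a door frame. The left jamb is 44 mm wide at x = 0; the right jamb starts at x = 976. The clear opening is 976 − 44 = 932 mm.


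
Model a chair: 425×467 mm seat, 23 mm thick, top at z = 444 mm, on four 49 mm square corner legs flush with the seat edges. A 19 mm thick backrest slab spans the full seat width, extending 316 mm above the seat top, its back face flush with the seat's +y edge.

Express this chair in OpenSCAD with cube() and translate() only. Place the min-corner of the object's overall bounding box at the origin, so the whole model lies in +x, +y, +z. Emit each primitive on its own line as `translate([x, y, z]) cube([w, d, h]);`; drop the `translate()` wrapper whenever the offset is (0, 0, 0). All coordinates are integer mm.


translate([0, 0, 421]) cube([425, 467, 23]);
cube([49, 49, 421]);
translate([376, 0, 0]) cube([49, 49, 421]);
translate([0, 418, 0]) cube([49, 49, 421]);
translate([376, 418, 0]) cube([49, 49, 421]);
translate([0, 448, 444]) cube([425, 19, 316]);


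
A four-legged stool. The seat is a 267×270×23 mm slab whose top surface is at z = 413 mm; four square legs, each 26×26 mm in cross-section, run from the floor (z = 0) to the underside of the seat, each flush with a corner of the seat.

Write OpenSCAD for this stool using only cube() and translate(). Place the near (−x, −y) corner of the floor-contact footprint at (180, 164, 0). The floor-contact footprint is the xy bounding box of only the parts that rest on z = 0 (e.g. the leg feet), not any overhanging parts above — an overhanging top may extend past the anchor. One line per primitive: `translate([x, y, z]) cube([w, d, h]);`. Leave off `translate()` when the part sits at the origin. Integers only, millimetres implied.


translate([180, 164, 390]) cube([267, 270, 23]);
translate([180, 164, 0]) cube([26, 26, 390]);
translate([421, 164, 0]) cube([26, 26, 390]);
translate([180, 408, 0]) cube([26, 26, 390]);
translate([421, 408, 0]) cube([26, 26, 390]);


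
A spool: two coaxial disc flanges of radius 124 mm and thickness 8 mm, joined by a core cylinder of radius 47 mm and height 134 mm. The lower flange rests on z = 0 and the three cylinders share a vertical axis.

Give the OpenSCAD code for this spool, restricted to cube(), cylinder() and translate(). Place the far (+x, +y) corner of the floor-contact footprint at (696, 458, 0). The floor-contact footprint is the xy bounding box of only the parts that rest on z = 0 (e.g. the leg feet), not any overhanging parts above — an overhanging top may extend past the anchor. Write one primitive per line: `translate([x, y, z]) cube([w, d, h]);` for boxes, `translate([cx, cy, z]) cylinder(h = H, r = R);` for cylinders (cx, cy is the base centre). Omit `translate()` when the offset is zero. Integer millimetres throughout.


translate([572, 334, 0]) cylinder(h = 8, r = 124);
translate([572, 334, 8]) cylinder(h = 134, r = 47);
translate([572, 334, 142]) cylinder(h = 8, r = 124);


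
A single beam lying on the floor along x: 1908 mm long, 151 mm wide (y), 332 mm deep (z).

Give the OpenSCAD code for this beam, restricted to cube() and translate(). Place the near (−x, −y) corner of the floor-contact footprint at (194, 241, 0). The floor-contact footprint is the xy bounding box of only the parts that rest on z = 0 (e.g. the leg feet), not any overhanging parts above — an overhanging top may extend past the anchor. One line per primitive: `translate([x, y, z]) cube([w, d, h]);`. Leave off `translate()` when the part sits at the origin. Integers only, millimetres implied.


translate([194, 241, 0]) cube([1908, 151, 332]);


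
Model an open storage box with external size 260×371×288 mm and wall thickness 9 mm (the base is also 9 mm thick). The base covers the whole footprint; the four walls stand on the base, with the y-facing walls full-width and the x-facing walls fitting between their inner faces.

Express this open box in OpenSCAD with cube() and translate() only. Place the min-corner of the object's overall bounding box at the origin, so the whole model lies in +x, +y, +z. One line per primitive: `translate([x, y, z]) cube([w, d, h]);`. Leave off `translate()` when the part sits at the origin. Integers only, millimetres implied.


cube([260, 371, 9]);
translate([0, 0, 9]) cube([260, 9, 279]);
translate([0, 362, 9]) cube([260, 9, 279]);
translate([0, 9, 9]) cube([9, 353, 279]);
translate([251, 9, 9]) cube([9, 353, 279]);
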